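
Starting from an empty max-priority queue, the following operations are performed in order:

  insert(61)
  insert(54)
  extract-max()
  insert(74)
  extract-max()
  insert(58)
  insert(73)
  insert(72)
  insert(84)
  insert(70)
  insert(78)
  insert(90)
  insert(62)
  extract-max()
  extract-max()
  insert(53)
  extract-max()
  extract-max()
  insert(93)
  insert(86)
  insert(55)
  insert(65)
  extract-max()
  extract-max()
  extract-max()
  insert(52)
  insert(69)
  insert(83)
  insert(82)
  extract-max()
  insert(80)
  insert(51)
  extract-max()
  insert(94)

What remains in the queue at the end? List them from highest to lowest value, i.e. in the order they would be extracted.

94 → 80 → 70 → 69 → 65 → 62 → 58 → 55 → 54 → 53 → 52 → 51

insert 61 → {61}
insert 54 → {61, 54}
extract-max → 61; now {54}
insert 74 → {74, 54}
extract-max → 74; now {54}
insert 58 → {58, 54}
insert 73 → {73, 58, 54}
insert 72 → {73, 72, 58, 54}
insert 84 → {84, 73, 72, 58, 54}
insert 70 → {84, 73, 72, 70, 58, 54}
insert 78 → {84, 78, 73, 72, 70, 58, 54}
insert 90 → {90, 84, 78, 73, 72, 70, 58, 54}
insert 62 → {90, 84, 78, 73, 72, 70, 62, 58, 54}
extract-max → 90; now {84, 78, 73, 72, 70, 62, 58, 54}
extract-max → 84; now {78, 73, 72, 70, 62, 58, 54}
insert 53 → {78, 73, 72, 70, 62, 58, 54, 53}
extract-max → 78; now {73, 72, 70, 62, 58, 54, 53}
extract-max → 73; now {72, 70, 62, 58, 54, 53}
insert 93 → {93, 72, 70, 62, 58, 54, 53}
insert 86 → {93, 86, 72, 70, 62, 58, 54, 53}
insert 55 → {93, 86, 72, 70, 62, 58, 55, 54, 53}
insert 65 → {93, 86, 72, 70, 65, 62, 58, 55, 54, 53}
extract-max → 93; now {86, 72, 70, 65, 62, 58, 55, 54, 53}
extract-max → 86; now {72, 70, 65, 62, 58, 55, 54, 53}
extract-max → 72; now {70, 65, 62, 58, 55, 54, 53}
insert 52 → {70, 65, 62, 58, 55, 54, 53, 52}
insert 69 → {70, 69, 65, 62, 58, 55, 54, 53, 52}
insert 83 → {83, 70, 69, 65, 62, 58, 55, 54, 53, 52}
insert 82 → {83, 82, 70, 69, 65, 62, 58, 55, 54, 53, 52}
extract-max → 83; now {82, 70, 69, 65, 62, 58, 55, 54, 53, 52}
insert 80 → {82, 80, 70, 69, 65, 62, 58, 55, 54, 53, 52}
insert 51 → {82, 80, 70, 69, 65, 62, 58, 55, 54, 53, 52, 51}
extract-max → 82; now {80, 70, 69, 65, 62, 58, 55, 54, 53, 52, 51}
insert 94 → {94, 80, 70, 69, 65, 62, 58, 55, 54, 53, 52, 51}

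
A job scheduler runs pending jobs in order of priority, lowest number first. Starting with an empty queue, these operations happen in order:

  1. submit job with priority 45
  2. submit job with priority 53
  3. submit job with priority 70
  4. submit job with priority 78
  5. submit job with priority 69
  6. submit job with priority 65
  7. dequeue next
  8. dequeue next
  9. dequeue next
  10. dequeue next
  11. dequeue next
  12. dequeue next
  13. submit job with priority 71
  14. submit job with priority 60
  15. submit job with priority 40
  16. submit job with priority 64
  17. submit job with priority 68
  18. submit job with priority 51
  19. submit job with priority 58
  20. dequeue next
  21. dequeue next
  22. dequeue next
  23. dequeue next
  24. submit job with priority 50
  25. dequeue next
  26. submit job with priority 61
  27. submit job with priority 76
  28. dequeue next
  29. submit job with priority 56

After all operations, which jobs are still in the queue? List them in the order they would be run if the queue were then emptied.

56 → 64 → 68 → 71 → 76

insert 45 → {45}
insert 53 → {45, 53}
insert 70 → {45, 53, 70}
insert 78 → {45, 53, 70, 78}
insert 69 → {45, 53, 69, 70, 78}
insert 65 → {45, 53, 65, 69, 70, 78}
dequeue next → 45; now {53, 65, 69, 70, 78}
dequeue next → 53; now {65, 69, 70, 78}
dequeue next → 65; now {69, 70, 78}
dequeue next → 69; now {70, 78}
dequeue next → 70; now {78}
dequeue next → 78; now {}
insert 71 → {71}
insert 60 → {60, 71}
insert 40 → {40, 60, 71}
insert 64 → {40, 60, 64, 71}
insert 68 → {40, 60, 64, 68, 71}
insert 51 → {40, 51, 60, 64, 68, 71}
insert 58 → {40, 51, 58, 60, 64, 68, 71}
dequeue next → 40; now {51, 58, 60, 64, 68, 71}
dequeue next → 51; now {58, 60, 64, 68, 71}
dequeue next → 58; now {60, 64, 68, 71}
dequeue next → 60; now {64, 68, 71}
insert 50 → {50, 64, 68, 71}
dequeue next → 50; now {64, 68, 71}
insert 61 → {61, 64, 68, 71}
insert 76 → {61, 64, 68, 71, 76}
dequeue next → 61; now {64, 68, 71, 76}
insert 56 → {56, 64, 68, 71, 76}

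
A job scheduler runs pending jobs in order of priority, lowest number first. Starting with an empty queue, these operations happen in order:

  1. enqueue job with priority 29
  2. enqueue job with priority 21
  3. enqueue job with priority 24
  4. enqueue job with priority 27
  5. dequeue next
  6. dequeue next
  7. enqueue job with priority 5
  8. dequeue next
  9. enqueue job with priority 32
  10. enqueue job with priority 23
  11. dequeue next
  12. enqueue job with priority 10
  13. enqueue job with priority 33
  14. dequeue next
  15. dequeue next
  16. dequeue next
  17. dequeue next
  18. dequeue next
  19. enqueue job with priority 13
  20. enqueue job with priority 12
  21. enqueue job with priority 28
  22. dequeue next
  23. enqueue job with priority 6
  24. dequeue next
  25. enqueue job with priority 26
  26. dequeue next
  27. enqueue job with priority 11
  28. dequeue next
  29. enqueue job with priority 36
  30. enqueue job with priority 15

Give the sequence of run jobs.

[21, 24, 5, 23, 10, 27, 29, 32, 33, 12, 6, 13, 11]

insert 29 → {29}
insert 21 → {21, 29}
insert 24 → {21, 24, 29}
insert 27 → {21, 24, 27, 29}
dequeue next → 21; now {24, 27, 29}
dequeue next → 24; now {27, 29}
insert 5 → {5, 27, 29}
dequeue next → 5; now {27, 29}
insert 32 → {27, 29, 32}
insert 23 → {23, 27, 29, 32}
dequeue next → 23; now {27, 29, 32}
insert 10 → {10, 27, 29, 32}
insert 33 → {10, 27, 29, 32, 33}
dequeue next → 10; now {27, 29, 32, 33}
dequeue next → 27; now {29, 32, 33}
dequeue next → 29; now {32, 33}
dequeue next → 32; now {33}
dequeue next → 33; now {}
insert 13 → {13}
insert 12 → {12, 13}
insert 28 → {12, 13, 28}
dequeue next → 12; now {13, 28}
insert 6 → {6, 13, 28}
dequeue next → 6; now {13, 28}
insert 26 → {13, 26, 28}
dequeue next → 13; now {26, 28}
insert 11 → {11, 26, 28}
dequeue next → 11; now {26, 28}
insert 36 → {26, 28, 36}
insert 15 → {15, 26, 28, 36}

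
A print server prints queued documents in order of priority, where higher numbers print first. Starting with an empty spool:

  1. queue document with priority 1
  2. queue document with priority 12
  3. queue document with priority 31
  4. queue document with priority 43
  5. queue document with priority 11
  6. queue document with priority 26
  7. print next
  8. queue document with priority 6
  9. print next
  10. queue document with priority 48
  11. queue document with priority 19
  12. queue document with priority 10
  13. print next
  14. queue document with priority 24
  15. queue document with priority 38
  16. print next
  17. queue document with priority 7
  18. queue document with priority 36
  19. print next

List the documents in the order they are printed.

insert 1 → {1}
insert 12 → {12, 1}
insert 31 → {31, 12, 1}
insert 43 → {43, 31, 12, 1}
insert 11 → {43, 31, 12, 11, 1}
insert 26 → {43, 31, 26, 12, 11, 1}
print next → 43; now {31, 26, 12, 11, 1}
insert 6 → {31, 26, 12, 11, 6, 1}
print next → 31; now {26, 12, 11, 6, 1}
insert 48 → {48, 26, 12, 11, 6, 1}
insert 19 → {48, 26, 19, 12, 11, 6, 1}
insert 10 → {48, 26, 19, 12, 11, 10, 6, 1}
print next → 48; now {26, 19, 12, 11, 10, 6, 1}
insert 24 → {26, 24, 19, 12, 11, 10, 6, 1}
insert 38 → {38, 26, 24, 19, 12, 11, 10, 6, 1}
print next → 38; now {26, 24, 19, 12, 11, 10, 6, 1}
insert 7 → {26, 24, 19, 12, 11, 10, 7, 6, 1}
insert 36 → {36, 26, 24, 19, 12, 11, 10, 7, 6, 1}
print next → 36; now {26, 24, 19, 12, 11, 10, 7, 6, 1}

[43, 31, 48, 38, 36]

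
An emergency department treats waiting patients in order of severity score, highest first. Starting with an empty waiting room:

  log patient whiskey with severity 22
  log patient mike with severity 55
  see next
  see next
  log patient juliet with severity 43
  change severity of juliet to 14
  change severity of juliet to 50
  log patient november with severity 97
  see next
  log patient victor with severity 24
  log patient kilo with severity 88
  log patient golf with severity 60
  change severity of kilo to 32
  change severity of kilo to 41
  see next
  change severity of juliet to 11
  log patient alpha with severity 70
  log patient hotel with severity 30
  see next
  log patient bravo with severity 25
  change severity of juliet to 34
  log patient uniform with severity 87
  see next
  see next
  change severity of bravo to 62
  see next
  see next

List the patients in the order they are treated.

mike → whiskey → november → golf → alpha → uniform → kilo → bravo → juliet

add whiskey (severity 22) → {whiskey:22}
add mike (severity 55) → {mike:55, whiskey:22}
see next → mike; now {whiskey:22}
see next → whiskey; now {}
add juliet (severity 43) → {juliet:43}
update juliet to severity 14 → {juliet:14}
update juliet to severity 50 → {juliet:50}
add november (severity 97) → {november:97, juliet:50}
see next → november; now {juliet:50}
add victor (severity 24) → {juliet:50, victor:24}
add kilo (severity 88) → {kilo:88, juliet:50, victor:24}
add golf (severity 60) → {kilo:88, golf:60, juliet:50, victor:24}
update kilo to severity 32 → {golf:60, juliet:50, kilo:32, victor:24}
update kilo to severity 41 → {golf:60, juliet:50, kilo:41, victor:24}
see next → golf; now {juliet:50, kilo:41, victor:24}
update juliet to severity 11 → {kilo:41, victor:24, juliet:11}
add alpha (severity 70) → {alpha:70, kilo:41, victor:24, juliet:11}
add hotel (severity 30) → {alpha:70, kilo:41, hotel:30, victor:24, juliet:11}
see next → alpha; now {kilo:41, hotel:30, victor:24, juliet:11}
add bravo (severity 25) → {kilo:41, hotel:30, bravo:25, victor:24, juliet:11}
update juliet to severity 34 → {kilo:41, juliet:34, hotel:30, bravo:25, victor:24}
add uniform (severity 87) → {uniform:87, kilo:41, juliet:34, hotel:30, bravo:25, victor:24}
see next → uniform; now {kilo:41, juliet:34, hotel:30, bravo:25, victor:24}
see next → kilo; now {juliet:34, hotel:30, bravo:25, victor:24}
update bravo to severity 62 → {bravo:62, juliet:34, hotel:30, victor:24}
see next → bravo; now {juliet:34, hotel:30, victor:24}
see next → juliet; now {hotel:30, victor:24}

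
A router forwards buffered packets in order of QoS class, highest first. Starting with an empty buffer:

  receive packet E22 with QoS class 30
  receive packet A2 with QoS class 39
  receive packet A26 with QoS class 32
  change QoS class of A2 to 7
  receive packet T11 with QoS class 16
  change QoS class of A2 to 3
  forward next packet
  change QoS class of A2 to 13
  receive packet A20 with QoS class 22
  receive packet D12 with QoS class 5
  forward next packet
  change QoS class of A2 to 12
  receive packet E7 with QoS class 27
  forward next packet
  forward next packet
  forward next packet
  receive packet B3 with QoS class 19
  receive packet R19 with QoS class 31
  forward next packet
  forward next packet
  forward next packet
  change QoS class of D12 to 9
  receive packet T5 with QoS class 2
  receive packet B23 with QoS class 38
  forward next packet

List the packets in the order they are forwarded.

A26, E22, E7, A20, T11, R19, B3, A2, B23

add E22 (QoS class 30) → {E22:30}
add A2 (QoS class 39) → {A2:39, E22:30}
add A26 (QoS class 32) → {A2:39, A26:32, E22:30}
update A2 to QoS class 7 → {A26:32, E22:30, A2:7}
add T11 (QoS class 16) → {A26:32, E22:30, T11:16, A2:7}
update A2 to QoS class 3 → {A26:32, E22:30, T11:16, A2:3}
forward next packet → A26; now {E22:30, T11:16, A2:3}
update A2 to QoS class 13 → {E22:30, T11:16, A2:13}
add A20 (QoS class 22) → {E22:30, A20:22, T11:16, A2:13}
add D12 (QoS class 5) → {E22:30, A20:22, T11:16, A2:13, D12:5}
forward next packet → E22; now {A20:22, T11:16, A2:13, D12:5}
update A2 to QoS class 12 → {A20:22, T11:16, A2:12, D12:5}
add E7 (QoS class 27) → {E7:27, A20:22, T11:16, A2:12, D12:5}
forward next packet → E7; now {A20:22, T11:16, A2:12, D12:5}
forward next packet → A20; now {T11:16, A2:12, D12:5}
forward next packet → T11; now {A2:12, D12:5}
add B3 (QoS class 19) → {B3:19, A2:12, D12:5}
add R19 (QoS class 31) → {R19:31, B3:19, A2:12, D12:5}
forward next packet → R19; now {B3:19, A2:12, D12:5}
forward next packet → B3; now {A2:12, D12:5}
forward next packet → A2; now {D12:5}
update D12 to QoS class 9 → {D12:9}
add T5 (QoS class 2) → {D12:9, T5:2}
add B23 (QoS class 38) → {B23:38, D12:9, T5:2}
forward next packet → B23; now {D12:9, T5:2}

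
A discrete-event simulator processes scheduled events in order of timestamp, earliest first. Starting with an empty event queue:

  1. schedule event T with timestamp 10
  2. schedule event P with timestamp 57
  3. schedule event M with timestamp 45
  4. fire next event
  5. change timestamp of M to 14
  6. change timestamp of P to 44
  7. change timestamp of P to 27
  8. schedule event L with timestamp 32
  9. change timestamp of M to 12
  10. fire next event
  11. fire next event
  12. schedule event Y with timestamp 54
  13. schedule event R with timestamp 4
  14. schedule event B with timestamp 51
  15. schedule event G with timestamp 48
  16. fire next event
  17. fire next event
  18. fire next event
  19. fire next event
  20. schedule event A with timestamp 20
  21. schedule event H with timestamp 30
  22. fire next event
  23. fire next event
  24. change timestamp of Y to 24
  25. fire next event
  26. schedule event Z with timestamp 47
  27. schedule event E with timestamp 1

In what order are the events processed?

T → M → P → R → L → G → B → A → H → Y

add T (timestamp 10) → {T:10}
add P (timestamp 57) → {T:10, P:57}
add M (timestamp 45) → {T:10, M:45, P:57}
fire next event → T; now {M:45, P:57}
update M to timestamp 14 → {M:14, P:57}
update P to timestamp 44 → {M:14, P:44}
update P to timestamp 27 → {M:14, P:27}
add L (timestamp 32) → {M:14, P:27, L:32}
update M to timestamp 12 → {M:12, P:27, L:32}
fire next event → M; now {P:27, L:32}
fire next event → P; now {L:32}
add Y (timestamp 54) → {L:32, Y:54}
add R (timestamp 4) → {R:4, L:32, Y:54}
add B (timestamp 51) → {R:4, L:32, B:51, Y:54}
add G (timestamp 48) → {R:4, L:32, G:48, B:51, Y:54}
fire next event → R; now {L:32, G:48, B:51, Y:54}
fire next event → L; now {G:48, B:51, Y:54}
fire next event → G; now {B:51, Y:54}
fire next event → B; now {Y:54}
add A (timestamp 20) → {A:20, Y:54}
add H (timestamp 30) → {A:20, H:30, Y:54}
fire next event → A; now {H:30, Y:54}
fire next event → H; now {Y:54}
update Y to timestamp 24 → {Y:24}
fire next event → Y; now {}
add Z (timestamp 47) → {Z:47}
add E (timestamp 1) → {E:1, Z:47}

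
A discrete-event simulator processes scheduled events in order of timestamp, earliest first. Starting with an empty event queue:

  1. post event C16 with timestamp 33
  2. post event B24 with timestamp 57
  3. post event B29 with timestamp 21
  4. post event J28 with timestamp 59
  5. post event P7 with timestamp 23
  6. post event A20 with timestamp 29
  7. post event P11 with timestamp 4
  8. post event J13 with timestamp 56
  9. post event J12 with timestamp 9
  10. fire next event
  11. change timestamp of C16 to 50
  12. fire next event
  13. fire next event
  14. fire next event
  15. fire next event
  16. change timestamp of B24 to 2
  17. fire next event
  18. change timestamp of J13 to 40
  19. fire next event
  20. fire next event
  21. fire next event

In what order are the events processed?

P11, J12, B29, P7, A20, B24, J13, C16, J28

add C16 (timestamp 33) → {C16:33}
add B24 (timestamp 57) → {C16:33, B24:57}
add B29 (timestamp 21) → {B29:21, C16:33, B24:57}
add J28 (timestamp 59) → {B29:21, C16:33, B24:57, J28:59}
add P7 (timestamp 23) → {B29:21, P7:23, C16:33, B24:57, J28:59}
add A20 (timestamp 29) → {B29:21, P7:23, A20:29, C16:33, B24:57, J28:59}
add P11 (timestamp 4) → {P11:4, B29:21, P7:23, A20:29, C16:33, B24:57, J28:59}
add J13 (timestamp 56) → {P11:4, B29:21, P7:23, A20:29, C16:33, J13:56, B24:57, J28:59}
add J12 (timestamp 9) → {P11:4, J12:9, B29:21, P7:23, A20:29, C16:33, J13:56, B24:57, J28:59}
fire next event → P11; now {J12:9, B29:21, P7:23, A20:29, C16:33, J13:56, B24:57, J28:59}
update C16 to timestamp 50 → {J12:9, B29:21, P7:23, A20:29, C16:50, J13:56, B24:57, J28:59}
fire next event → J12; now {B29:21, P7:23, A20:29, C16:50, J13:56, B24:57, J28:59}
fire next event → B29; now {P7:23, A20:29, C16:50, J13:56, B24:57, J28:59}
fire next event → P7; now {A20:29, C16:50, J13:56, B24:57, J28:59}
fire next event → A20; now {C16:50, J13:56, B24:57, J28:59}
update B24 to timestamp 2 → {B24:2, C16:50, J13:56, J28:59}
fire next event → B24; now {C16:50, J13:56, J28:59}
update J13 to timestamp 40 → {J13:40, C16:50, J28:59}
fire next event → J13; now {C16:50, J28:59}
fire next event → C16; now {J28:59}
fire next event → J28; now {}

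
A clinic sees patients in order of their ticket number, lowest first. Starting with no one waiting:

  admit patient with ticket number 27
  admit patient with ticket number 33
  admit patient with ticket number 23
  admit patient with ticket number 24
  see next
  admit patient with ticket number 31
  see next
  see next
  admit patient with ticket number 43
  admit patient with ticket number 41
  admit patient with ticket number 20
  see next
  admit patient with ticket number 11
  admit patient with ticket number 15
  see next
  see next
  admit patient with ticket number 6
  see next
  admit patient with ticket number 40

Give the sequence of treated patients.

insert 27 → {27}
insert 33 → {27, 33}
insert 23 → {23, 27, 33}
insert 24 → {23, 24, 27, 33}
see next → 23; now {24, 27, 33}
insert 31 → {24, 27, 31, 33}
see next → 24; now {27, 31, 33}
see next → 27; now {31, 33}
insert 43 → {31, 33, 43}
insert 41 → {31, 33, 41, 43}
insert 20 → {20, 31, 33, 41, 43}
see next → 20; now {31, 33, 41, 43}
insert 11 → {11, 31, 33, 41, 43}
insert 15 → {11, 15, 31, 33, 41, 43}
see next → 11; now {15, 31, 33, 41, 43}
see next → 15; now {31, 33, 41, 43}
insert 6 → {6, 31, 33, 41, 43}
see next → 6; now {31, 33, 41, 43}
insert 40 → {31, 33, 40, 41, 43}

23 → 24 → 27 → 20 → 11 → 15 → 6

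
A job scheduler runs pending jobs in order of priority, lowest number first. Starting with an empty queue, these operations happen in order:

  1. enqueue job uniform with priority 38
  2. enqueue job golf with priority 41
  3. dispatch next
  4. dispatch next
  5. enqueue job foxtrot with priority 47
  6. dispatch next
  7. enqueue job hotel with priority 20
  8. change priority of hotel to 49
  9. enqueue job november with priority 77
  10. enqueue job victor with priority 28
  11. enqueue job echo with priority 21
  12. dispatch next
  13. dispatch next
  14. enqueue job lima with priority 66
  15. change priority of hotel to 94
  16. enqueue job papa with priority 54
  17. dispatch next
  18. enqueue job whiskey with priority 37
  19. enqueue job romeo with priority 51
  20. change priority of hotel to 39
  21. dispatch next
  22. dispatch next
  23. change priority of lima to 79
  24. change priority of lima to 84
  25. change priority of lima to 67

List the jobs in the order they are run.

uniform, golf, foxtrot, echo, victor, papa, whiskey, hotel

add uniform (priority 38) → {uniform:38}
add golf (priority 41) → {uniform:38, golf:41}
dispatch next → uniform; now {golf:41}
dispatch next → golf; now {}
add foxtrot (priority 47) → {foxtrot:47}
dispatch next → foxtrot; now {}
add hotel (priority 20) → {hotel:20}
update hotel to priority 49 → {hotel:49}
add november (priority 77) → {hotel:49, november:77}
add victor (priority 28) → {victor:28, hotel:49, november:77}
add echo (priority 21) → {echo:21, victor:28, hotel:49, november:77}
dispatch next → echo; now {victor:28, hotel:49, november:77}
dispatch next → victor; now {hotel:49, november:77}
add lima (priority 66) → {hotel:49, lima:66, november:77}
update hotel to priority 94 → {lima:66, november:77, hotel:94}
add papa (priority 54) → {papa:54, lima:66, november:77, hotel:94}
dispatch next → papa; now {lima:66, november:77, hotel:94}
add whiskey (priority 37) → {whiskey:37, lima:66, november:77, hotel:94}
add romeo (priority 51) → {whiskey:37, romeo:51, lima:66, november:77, hotel:94}
update hotel to priority 39 → {whiskey:37, hotel:39, romeo:51, lima:66, november:77}
dispatch next → whiskey; now {hotel:39, romeo:51, lima:66, november:77}
dispatch next → hotel; now {romeo:51, lima:66, november:77}
update lima to priority 79 → {romeo:51, november:77, lima:79}
update lima to priority 84 → {romeo:51, november:77, lima:84}
update lima to priority 67 → {romeo:51, lima:67, november:77}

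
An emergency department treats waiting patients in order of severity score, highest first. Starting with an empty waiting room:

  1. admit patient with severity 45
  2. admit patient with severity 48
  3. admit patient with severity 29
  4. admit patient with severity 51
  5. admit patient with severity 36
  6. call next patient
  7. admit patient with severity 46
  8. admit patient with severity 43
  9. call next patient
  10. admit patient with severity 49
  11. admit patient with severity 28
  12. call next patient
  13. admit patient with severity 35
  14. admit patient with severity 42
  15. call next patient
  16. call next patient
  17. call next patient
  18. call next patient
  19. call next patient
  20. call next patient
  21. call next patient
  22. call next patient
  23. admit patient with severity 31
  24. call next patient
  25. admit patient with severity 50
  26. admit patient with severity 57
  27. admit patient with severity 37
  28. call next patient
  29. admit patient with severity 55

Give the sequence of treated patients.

insert 45 → {45}
insert 48 → {48, 45}
insert 29 → {48, 45, 29}
insert 51 → {51, 48, 45, 29}
insert 36 → {51, 48, 45, 36, 29}
call next patient → 51; now {48, 45, 36, 29}
insert 46 → {48, 46, 45, 36, 29}
insert 43 → {48, 46, 45, 43, 36, 29}
call next patient → 48; now {46, 45, 43, 36, 29}
insert 49 → {49, 46, 45, 43, 36, 29}
insert 28 → {49, 46, 45, 43, 36, 29, 28}
call next patient → 49; now {46, 45, 43, 36, 29, 28}
insert 35 → {46, 45, 43, 36, 35, 29, 28}
insert 42 → {46, 45, 43, 42, 36, 35, 29, 28}
call next patient → 46; now {45, 43, 42, 36, 35, 29, 28}
call next patient → 45; now {43, 42, 36, 35, 29, 28}
call next patient → 43; now {42, 36, 35, 29, 28}
call next patient → 42; now {36, 35, 29, 28}
call next patient → 36; now {35, 29, 28}
call next patient → 35; now {29, 28}
call next patient → 29; now {28}
call next patient → 28; now {}
insert 31 → {31}
call next patient → 31; now {}
insert 50 → {50}
insert 57 → {57, 50}
insert 37 → {57, 50, 37}
call next patient → 57; now {50, 37}
insert 55 → {55, 50, 37}

51 → 48 → 49 → 46 → 45 → 43 → 42 → 36 → 35 → 29 → 28 → 31 → 57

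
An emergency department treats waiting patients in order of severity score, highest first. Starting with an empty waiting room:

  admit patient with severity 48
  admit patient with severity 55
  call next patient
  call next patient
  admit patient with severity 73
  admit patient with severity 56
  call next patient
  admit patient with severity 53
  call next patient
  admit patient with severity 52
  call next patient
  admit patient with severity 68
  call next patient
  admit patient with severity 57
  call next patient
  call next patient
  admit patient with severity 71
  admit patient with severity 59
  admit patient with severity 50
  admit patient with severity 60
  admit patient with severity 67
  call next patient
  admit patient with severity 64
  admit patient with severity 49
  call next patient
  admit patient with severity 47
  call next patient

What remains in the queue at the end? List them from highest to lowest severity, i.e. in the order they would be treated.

60 → 59 → 50 → 49 → 47

insert 48 → {48}
insert 55 → {55, 48}
call next patient → 55; now {48}
call next patient → 48; now {}
insert 73 → {73}
insert 56 → {73, 56}
call next patient → 73; now {56}
insert 53 → {56, 53}
call next patient → 56; now {53}
insert 52 → {53, 52}
call next patient → 53; now {52}
insert 68 → {68, 52}
call next patient → 68; now {52}
insert 57 → {57, 52}
call next patient → 57; now {52}
call next patient → 52; now {}
insert 71 → {71}
insert 59 → {71, 59}
insert 50 → {71, 59, 50}
insert 60 → {71, 60, 59, 50}
insert 67 → {71, 67, 60, 59, 50}
call next patient → 71; now {67, 60, 59, 50}
insert 64 → {67, 64, 60, 59, 50}
insert 49 → {67, 64, 60, 59, 50, 49}
call next patient → 67; now {64, 60, 59, 50, 49}
insert 47 → {64, 60, 59, 50, 49, 47}
call next patient → 64; now {60, 59, 50, 49, 47}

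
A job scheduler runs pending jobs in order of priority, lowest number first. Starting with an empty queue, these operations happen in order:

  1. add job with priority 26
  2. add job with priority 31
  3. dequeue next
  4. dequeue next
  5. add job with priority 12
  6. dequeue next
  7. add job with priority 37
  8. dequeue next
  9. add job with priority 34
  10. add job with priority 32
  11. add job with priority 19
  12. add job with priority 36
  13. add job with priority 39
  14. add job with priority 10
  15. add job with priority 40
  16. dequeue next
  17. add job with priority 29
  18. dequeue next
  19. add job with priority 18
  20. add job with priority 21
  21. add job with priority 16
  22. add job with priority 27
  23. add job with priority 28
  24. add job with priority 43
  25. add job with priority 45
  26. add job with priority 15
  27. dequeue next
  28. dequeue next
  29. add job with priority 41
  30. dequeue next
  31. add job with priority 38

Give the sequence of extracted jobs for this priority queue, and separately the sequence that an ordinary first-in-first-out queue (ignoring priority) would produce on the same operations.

priority queue: 26, 31, 12, 37, 10, 19, 15, 16, 18; FIFO queue: [26, 31, 12, 37, 34, 32, 19, 36, 39]

insert 26 → {26}
insert 31 → {26, 31}
dequeue next → 26; now {31}
dequeue next → 31; now {}
insert 12 → {12}
dequeue next → 12; now {}
insert 37 → {37}
dequeue next → 37; now {}
insert 34 → {34}
insert 32 → {32, 34}
insert 19 → {19, 32, 34}
insert 36 → {19, 32, 34, 36}
insert 39 → {19, 32, 34, 36, 39}
insert 10 → {10, 19, 32, 34, 36, 39}
insert 40 → {10, 19, 32, 34, 36, 39, 40}
dequeue next → 10; now {19, 32, 34, 36, 39, 40}
insert 29 → {19, 29, 32, 34, 36, 39, 40}
dequeue next → 19; now {29, 32, 34, 36, 39, 40}
insert 18 → {18, 29, 32, 34, 36, 39, 40}
insert 21 → {18, 21, 29, 32, 34, 36, 39, 40}
insert 16 → {16, 18, 21, 29, 32, 34, 36, 39, 40}
insert 27 → {16, 18, 21, 27, 29, 32, 34, 36, 39, 40}
insert 28 → {16, 18, 21, 27, 28, 29, 32, 34, 36, 39, 40}
insert 43 → {16, 18, 21, 27, 28, 29, 32, 34, 36, 39, 40, 43}
insert 45 → {16, 18, 21, 27, 28, 29, 32, 34, 36, 39, 40, 43, 45}
insert 15 → {15, 16, 18, 21, 27, 28, 29, 32, 34, 36, 39, 40, 43, 45}
dequeue next → 15; now {16, 18, 21, 27, 28, 29, 32, 34, 36, 39, 40, 43, 45}
dequeue next → 16; now {18, 21, 27, 28, 29, 32, 34, 36, 39, 40, 43, 45}
insert 41 → {18, 21, 27, 28, 29, 32, 34, 36, 39, 40, 41, 43, 45}
dequeue next → 18; now {21, 27, 28, 29, 32, 34, 36, 39, 40, 41, 43, 45}
insert 38 → {21, 27, 28, 29, 32, 34, 36, 38, 39, 40, 41, 43, 45}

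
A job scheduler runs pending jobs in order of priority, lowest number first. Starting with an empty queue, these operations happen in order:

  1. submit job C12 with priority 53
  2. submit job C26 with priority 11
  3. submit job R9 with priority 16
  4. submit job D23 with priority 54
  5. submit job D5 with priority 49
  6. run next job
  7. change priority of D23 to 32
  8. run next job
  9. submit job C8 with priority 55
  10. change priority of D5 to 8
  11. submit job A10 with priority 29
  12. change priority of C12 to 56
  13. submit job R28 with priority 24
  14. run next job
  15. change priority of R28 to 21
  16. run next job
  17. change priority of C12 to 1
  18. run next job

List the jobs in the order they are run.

add C12 (priority 53) → {C12:53}
add C26 (priority 11) → {C26:11, C12:53}
add R9 (priority 16) → {C26:11, R9:16, C12:53}
add D23 (priority 54) → {C26:11, R9:16, C12:53, D23:54}
add D5 (priority 49) → {C26:11, R9:16, D5:49, C12:53, D23:54}
run next job → C26; now {R9:16, D5:49, C12:53, D23:54}
update D23 to priority 32 → {R9:16, D23:32, D5:49, C12:53}
run next job → R9; now {D23:32, D5:49, C12:53}
add C8 (priority 55) → {D23:32, D5:49, C12:53, C8:55}
update D5 to priority 8 → {D5:8, D23:32, C12:53, C8:55}
add A10 (priority 29) → {D5:8, A10:29, D23:32, C12:53, C8:55}
update C12 to priority 56 → {D5:8, A10:29, D23:32, C8:55, C12:56}
add R28 (priority 24) → {D5:8, R28:24, A10:29, D23:32, C8:55, C12:56}
run next job → D5; now {R28:24, A10:29, D23:32, C8:55, C12:56}
update R28 to priority 21 → {R28:21, A10:29, D23:32, C8:55, C12:56}
run next job → R28; now {A10:29, D23:32, C8:55, C12:56}
update C12 to priority 1 → {C12:1, A10:29, D23:32, C8:55}
run next job → C12; now {A10:29, D23:32, C8:55}

[C26, R9, D5, R28, C12]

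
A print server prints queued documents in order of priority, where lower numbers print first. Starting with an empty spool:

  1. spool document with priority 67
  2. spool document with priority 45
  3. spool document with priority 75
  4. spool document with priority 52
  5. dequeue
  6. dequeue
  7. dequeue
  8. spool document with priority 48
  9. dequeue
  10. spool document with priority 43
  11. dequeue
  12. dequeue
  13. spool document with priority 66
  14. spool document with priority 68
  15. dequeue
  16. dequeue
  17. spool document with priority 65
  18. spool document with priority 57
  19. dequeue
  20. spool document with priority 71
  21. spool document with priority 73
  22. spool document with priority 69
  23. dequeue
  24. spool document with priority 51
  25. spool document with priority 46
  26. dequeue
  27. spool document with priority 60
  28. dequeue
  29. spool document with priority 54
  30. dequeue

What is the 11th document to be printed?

insert 67 → {67}
insert 45 → {45, 67}
insert 75 → {45, 67, 75}
insert 52 → {45, 52, 67, 75}
dequeue → 45; now {52, 67, 75}
dequeue → 52; now {67, 75}
dequeue → 67; now {75}
insert 48 → {48, 75}
dequeue → 48; now {75}
insert 43 → {43, 75}
dequeue → 43; now {75}
dequeue → 75; now {}
insert 66 → {66}
insert 68 → {66, 68}
dequeue → 66; now {68}
dequeue → 68; now {}
insert 65 → {65}
insert 57 → {57, 65}
dequeue → 57; now {65}
insert 71 → {65, 71}
insert 73 → {65, 71, 73}
insert 69 → {65, 69, 71, 73}
dequeue → 65; now {69, 71, 73}
insert 51 → {51, 69, 71, 73}
insert 46 → {46, 51, 69, 71, 73}
dequeue → 46; now {51, 69, 71, 73}
insert 60 → {51, 60, 69, 71, 73}
dequeue → 51; now {60, 69, 71, 73}
insert 54 → {54, 60, 69, 71, 73}
dequeue → 54; now {60, 69, 71, 73}

46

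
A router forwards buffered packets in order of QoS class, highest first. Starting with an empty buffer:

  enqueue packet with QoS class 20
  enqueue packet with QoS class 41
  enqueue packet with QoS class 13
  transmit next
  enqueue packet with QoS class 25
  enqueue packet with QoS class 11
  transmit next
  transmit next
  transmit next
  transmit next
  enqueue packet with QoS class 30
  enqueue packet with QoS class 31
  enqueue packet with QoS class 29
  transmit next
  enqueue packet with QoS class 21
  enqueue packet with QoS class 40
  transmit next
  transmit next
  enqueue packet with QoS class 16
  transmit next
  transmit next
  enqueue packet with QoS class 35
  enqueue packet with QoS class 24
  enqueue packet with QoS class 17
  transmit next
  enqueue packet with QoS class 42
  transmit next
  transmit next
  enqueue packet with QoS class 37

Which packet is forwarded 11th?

insert 20 → {20}
insert 41 → {41, 20}
insert 13 → {41, 20, 13}
transmit next → 41; now {20, 13}
insert 25 → {25, 20, 13}
insert 11 → {25, 20, 13, 11}
transmit next → 25; now {20, 13, 11}
transmit next → 20; now {13, 11}
transmit next → 13; now {11}
transmit next → 11; now {}
insert 30 → {30}
insert 31 → {31, 30}
insert 29 → {31, 30, 29}
transmit next → 31; now {30, 29}
insert 21 → {30, 29, 21}
insert 40 → {40, 30, 29, 21}
transmit next → 40; now {30, 29, 21}
transmit next → 30; now {29, 21}
insert 16 → {29, 21, 16}
transmit next → 29; now {21, 16}
transmit next → 21; now {16}
insert 35 → {35, 16}
insert 24 → {35, 24, 16}
insert 17 → {35, 24, 17, 16}
transmit next → 35; now {24, 17, 16}
insert 42 → {42, 24, 17, 16}
transmit next → 42; now {24, 17, 16}
transmit next → 24; now {17, 16}
insert 37 → {37, 17, 16}

35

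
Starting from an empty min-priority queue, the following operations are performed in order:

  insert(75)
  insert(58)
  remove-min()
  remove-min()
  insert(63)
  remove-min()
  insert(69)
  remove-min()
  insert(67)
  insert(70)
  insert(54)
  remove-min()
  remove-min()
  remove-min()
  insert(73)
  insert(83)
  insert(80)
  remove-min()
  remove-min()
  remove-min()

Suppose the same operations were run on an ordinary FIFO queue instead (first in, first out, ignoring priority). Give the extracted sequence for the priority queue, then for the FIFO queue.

priority queue: [58, 75, 63, 69, 54, 67, 70, 73, 80, 83]; FIFO queue: [75, 58, 63, 69, 67, 70, 54, 73, 83, 80]

insert 75 → {75}
insert 58 → {58, 75}
remove-min → 58; now {75}
remove-min → 75; now {}
insert 63 → {63}
remove-min → 63; now {}
insert 69 → {69}
remove-min → 69; now {}
insert 67 → {67}
insert 70 → {67, 70}
insert 54 → {54, 67, 70}
remove-min → 54; now {67, 70}
remove-min → 67; now {70}
remove-min → 70; now {}
insert 73 → {73}
insert 83 → {73, 83}
insert 80 → {73, 80, 83}
remove-min → 73; now {80, 83}
remove-min → 80; now {83}
remove-min → 83; now {}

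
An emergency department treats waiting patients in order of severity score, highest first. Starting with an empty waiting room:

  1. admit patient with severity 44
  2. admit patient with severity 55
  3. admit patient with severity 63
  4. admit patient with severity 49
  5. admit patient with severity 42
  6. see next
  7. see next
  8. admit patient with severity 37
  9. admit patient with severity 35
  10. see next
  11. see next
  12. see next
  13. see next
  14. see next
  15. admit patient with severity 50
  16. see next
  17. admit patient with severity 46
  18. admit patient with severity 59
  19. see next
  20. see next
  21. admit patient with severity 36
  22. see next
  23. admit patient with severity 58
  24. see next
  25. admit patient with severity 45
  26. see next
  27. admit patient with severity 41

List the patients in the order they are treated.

insert 44 → {44}
insert 55 → {55, 44}
insert 63 → {63, 55, 44}
insert 49 → {63, 55, 49, 44}
insert 42 → {63, 55, 49, 44, 42}
see next → 63; now {55, 49, 44, 42}
see next → 55; now {49, 44, 42}
insert 37 → {49, 44, 42, 37}
insert 35 → {49, 44, 42, 37, 35}
see next → 49; now {44, 42, 37, 35}
see next → 44; now {42, 37, 35}
see next → 42; now {37, 35}
see next → 37; now {35}
see next → 35; now {}
insert 50 → {50}
see next → 50; now {}
insert 46 → {46}
insert 59 → {59, 46}
see next → 59; now {46}
see next → 46; now {}
insert 36 → {36}
see next → 36; now {}
insert 58 → {58}
see next → 58; now {}
insert 45 → {45}
see next → 45; now {}
insert 41 → {41}

63, 55, 49, 44, 42, 37, 35, 50, 59, 46, 36, 58, 45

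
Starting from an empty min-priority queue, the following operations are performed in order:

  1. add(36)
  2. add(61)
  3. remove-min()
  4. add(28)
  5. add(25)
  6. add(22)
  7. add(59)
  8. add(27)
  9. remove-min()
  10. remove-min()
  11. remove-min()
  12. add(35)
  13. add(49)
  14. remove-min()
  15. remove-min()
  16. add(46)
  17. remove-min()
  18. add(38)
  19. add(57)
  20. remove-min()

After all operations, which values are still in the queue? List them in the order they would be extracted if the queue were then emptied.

49 → 57 → 59 → 61

insert 36 → {36}
insert 61 → {36, 61}
remove-min → 36; now {61}
insert 28 → {28, 61}
insert 25 → {25, 28, 61}
insert 22 → {22, 25, 28, 61}
insert 59 → {22, 25, 28, 59, 61}
insert 27 → {22, 25, 27, 28, 59, 61}
remove-min → 22; now {25, 27, 28, 59, 61}
remove-min → 25; now {27, 28, 59, 61}
remove-min → 27; now {28, 59, 61}
insert 35 → {28, 35, 59, 61}
insert 49 → {28, 35, 49, 59, 61}
remove-min → 28; now {35, 49, 59, 61}
remove-min → 35; now {49, 59, 61}
insert 46 → {46, 49, 59, 61}
remove-min → 46; now {49, 59, 61}
insert 38 → {38, 49, 59, 61}
insert 57 → {38, 49, 57, 59, 61}
remove-min → 38; now {49, 57, 59, 61}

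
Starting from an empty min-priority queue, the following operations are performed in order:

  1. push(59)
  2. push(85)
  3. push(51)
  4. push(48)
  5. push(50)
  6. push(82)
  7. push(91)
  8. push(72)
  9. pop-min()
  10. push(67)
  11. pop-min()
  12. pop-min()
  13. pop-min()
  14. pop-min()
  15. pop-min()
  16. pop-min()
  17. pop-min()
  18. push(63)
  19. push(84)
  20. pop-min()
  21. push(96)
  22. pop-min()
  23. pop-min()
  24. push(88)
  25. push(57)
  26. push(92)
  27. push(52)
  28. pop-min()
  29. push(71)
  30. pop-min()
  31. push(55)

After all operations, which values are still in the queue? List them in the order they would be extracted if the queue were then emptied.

insert 59 → {59}
insert 85 → {59, 85}
insert 51 → {51, 59, 85}
insert 48 → {48, 51, 59, 85}
insert 50 → {48, 50, 51, 59, 85}
insert 82 → {48, 50, 51, 59, 82, 85}
insert 91 → {48, 50, 51, 59, 82, 85, 91}
insert 72 → {48, 50, 51, 59, 72, 82, 85, 91}
pop-min → 48; now {50, 51, 59, 72, 82, 85, 91}
insert 67 → {50, 51, 59, 67, 72, 82, 85, 91}
pop-min → 50; now {51, 59, 67, 72, 82, 85, 91}
pop-min → 51; now {59, 67, 72, 82, 85, 91}
pop-min → 59; now {67, 72, 82, 85, 91}
pop-min → 67; now {72, 82, 85, 91}
pop-min → 72; now {82, 85, 91}
pop-min → 82; now {85, 91}
pop-min → 85; now {91}
insert 63 → {63, 91}
insert 84 → {63, 84, 91}
pop-min → 63; now {84, 91}
insert 96 → {84, 91, 96}
pop-min → 84; now {91, 96}
pop-min → 91; now {96}
insert 88 → {88, 96}
insert 57 → {57, 88, 96}
insert 92 → {57, 88, 92, 96}
insert 52 → {52, 57, 88, 92, 96}
pop-min → 52; now {57, 88, 92, 96}
insert 71 → {57, 71, 88, 92, 96}
pop-min → 57; now {71, 88, 92, 96}
insert 55 → {55, 71, 88, 92, 96}

[55, 71, 88, 92, 96]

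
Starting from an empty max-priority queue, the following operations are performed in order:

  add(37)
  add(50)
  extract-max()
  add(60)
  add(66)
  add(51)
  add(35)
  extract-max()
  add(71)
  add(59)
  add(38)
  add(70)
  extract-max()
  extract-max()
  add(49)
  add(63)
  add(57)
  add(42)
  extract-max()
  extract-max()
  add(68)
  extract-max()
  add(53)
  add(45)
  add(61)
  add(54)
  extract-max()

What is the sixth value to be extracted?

insert 37 → {37}
insert 50 → {50, 37}
extract-max → 50; now {37}
insert 60 → {60, 37}
insert 66 → {66, 60, 37}
insert 51 → {66, 60, 51, 37}
insert 35 → {66, 60, 51, 37, 35}
extract-max → 66; now {60, 51, 37, 35}
insert 71 → {71, 60, 51, 37, 35}
insert 59 → {71, 60, 59, 51, 37, 35}
insert 38 → {71, 60, 59, 51, 38, 37, 35}
insert 70 → {71, 70, 60, 59, 51, 38, 37, 35}
extract-max → 71; now {70, 60, 59, 51, 38, 37, 35}
extract-max → 70; now {60, 59, 51, 38, 37, 35}
insert 49 → {60, 59, 51, 49, 38, 37, 35}
insert 63 → {63, 60, 59, 51, 49, 38, 37, 35}
insert 57 → {63, 60, 59, 57, 51, 49, 38, 37, 35}
insert 42 → {63, 60, 59, 57, 51, 49, 42, 38, 37, 35}
extract-max → 63; now {60, 59, 57, 51, 49, 42, 38, 37, 35}
extract-max → 60; now {59, 57, 51, 49, 42, 38, 37, 35}
insert 68 → {68, 59, 57, 51, 49, 42, 38, 37, 35}
extract-max → 68; now {59, 57, 51, 49, 42, 38, 37, 35}
insert 53 → {59, 57, 53, 51, 49, 42, 38, 37, 35}
insert 45 → {59, 57, 53, 51, 49, 45, 42, 38, 37, 35}
insert 61 → {61, 59, 57, 53, 51, 49, 45, 42, 38, 37, 35}
insert 54 → {61, 59, 57, 54, 53, 51, 49, 45, 42, 38, 37, 35}
extract-max → 61; now {59, 57, 54, 53, 51, 49, 45, 42, 38, 37, 35}

60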